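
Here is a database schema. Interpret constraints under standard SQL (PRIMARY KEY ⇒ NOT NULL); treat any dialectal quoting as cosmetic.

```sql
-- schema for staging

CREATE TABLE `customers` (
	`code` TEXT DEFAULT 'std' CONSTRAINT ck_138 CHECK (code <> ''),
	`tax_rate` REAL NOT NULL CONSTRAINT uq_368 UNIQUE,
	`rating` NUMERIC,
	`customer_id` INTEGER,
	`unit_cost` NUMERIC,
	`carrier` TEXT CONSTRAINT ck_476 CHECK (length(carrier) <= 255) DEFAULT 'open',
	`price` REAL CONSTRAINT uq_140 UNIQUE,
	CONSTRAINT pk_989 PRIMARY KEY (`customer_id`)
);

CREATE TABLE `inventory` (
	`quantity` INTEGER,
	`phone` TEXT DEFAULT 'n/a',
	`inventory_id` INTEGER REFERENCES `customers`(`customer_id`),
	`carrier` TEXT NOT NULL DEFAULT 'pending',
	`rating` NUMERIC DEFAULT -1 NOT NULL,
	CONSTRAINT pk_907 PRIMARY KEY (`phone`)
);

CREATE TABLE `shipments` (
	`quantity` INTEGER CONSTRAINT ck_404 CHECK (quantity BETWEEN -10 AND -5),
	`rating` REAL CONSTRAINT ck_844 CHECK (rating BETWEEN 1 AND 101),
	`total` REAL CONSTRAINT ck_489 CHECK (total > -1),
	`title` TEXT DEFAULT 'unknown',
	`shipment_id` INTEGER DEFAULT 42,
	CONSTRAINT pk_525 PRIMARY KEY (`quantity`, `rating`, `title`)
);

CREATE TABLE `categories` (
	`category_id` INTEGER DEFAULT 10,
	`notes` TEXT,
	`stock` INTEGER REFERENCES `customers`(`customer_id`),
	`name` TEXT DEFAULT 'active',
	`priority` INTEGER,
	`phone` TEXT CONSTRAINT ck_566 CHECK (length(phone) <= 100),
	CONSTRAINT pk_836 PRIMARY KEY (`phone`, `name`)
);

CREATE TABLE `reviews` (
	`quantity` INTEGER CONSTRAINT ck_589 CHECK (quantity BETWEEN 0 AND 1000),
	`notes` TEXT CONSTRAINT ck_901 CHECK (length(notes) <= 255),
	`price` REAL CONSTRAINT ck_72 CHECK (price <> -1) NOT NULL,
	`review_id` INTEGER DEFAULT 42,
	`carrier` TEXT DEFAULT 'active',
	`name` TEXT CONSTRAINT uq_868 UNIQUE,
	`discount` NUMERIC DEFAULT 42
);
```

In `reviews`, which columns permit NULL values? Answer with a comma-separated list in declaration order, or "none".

- quantity: CHECK does not forbid NULL (a CHECK constraint passes when its expression is NULL) → nullable.
- notes: CHECK does not forbid NULL (a CHECK constraint passes when its expression is NULL) → nullable.
- price: declared NOT NULL → not nullable.
- review_id: DEFAULT only fills an omitted column; an explicit NULL is still allowed → nullable.
- carrier: DEFAULT only fills an omitted column; an explicit NULL is still allowed → nullable.
- name: UNIQUE does not imply NOT NULL → nullable.
- discount: DEFAULT only fills an omitted column; an explicit NULL is still allowed → nullable.

quantity, notes, review_id, carrier, name, discount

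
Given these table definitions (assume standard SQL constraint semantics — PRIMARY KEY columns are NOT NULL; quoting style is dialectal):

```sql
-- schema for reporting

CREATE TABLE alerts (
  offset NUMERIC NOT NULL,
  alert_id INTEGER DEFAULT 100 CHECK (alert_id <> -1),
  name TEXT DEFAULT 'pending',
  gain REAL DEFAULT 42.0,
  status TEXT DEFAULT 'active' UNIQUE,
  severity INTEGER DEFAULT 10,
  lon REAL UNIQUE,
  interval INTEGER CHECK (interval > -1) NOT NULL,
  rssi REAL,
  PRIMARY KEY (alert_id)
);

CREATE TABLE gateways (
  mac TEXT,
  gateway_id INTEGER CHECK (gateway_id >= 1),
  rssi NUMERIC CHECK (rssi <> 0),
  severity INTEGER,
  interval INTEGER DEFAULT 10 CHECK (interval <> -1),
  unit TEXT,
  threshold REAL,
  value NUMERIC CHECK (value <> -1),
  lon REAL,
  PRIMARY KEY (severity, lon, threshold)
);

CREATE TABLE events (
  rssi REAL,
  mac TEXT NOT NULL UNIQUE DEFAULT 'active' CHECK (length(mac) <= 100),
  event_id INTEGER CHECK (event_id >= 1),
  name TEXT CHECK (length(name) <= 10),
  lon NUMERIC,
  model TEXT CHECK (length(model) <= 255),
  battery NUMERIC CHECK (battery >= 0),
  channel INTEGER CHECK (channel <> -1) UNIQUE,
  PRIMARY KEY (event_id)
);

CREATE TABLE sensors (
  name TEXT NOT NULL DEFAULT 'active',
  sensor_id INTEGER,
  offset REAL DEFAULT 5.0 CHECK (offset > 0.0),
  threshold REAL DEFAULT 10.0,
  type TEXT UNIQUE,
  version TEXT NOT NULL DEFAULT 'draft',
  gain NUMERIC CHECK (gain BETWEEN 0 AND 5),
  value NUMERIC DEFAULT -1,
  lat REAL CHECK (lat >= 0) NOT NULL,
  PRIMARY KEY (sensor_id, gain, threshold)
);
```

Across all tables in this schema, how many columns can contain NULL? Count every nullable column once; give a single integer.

alerts: 6 nullable (name, gain, status, severity, lon, rssi — PK (alert_id) and explicit NOT NULL columns excluded).
gateways: 6 nullable (mac, gateway_id, rssi, interval, unit, value — PK (severity, lon, threshold) and explicit NOT NULL columns excluded).
events: 6 nullable (rssi, name, lon, model, battery, channel — PK (event_id) and explicit NOT NULL columns excluded).
sensors: 3 nullable (offset, type, value — PK (sensor_id, gain, threshold) and explicit NOT NULL columns excluded).
Total: 6 + 6 + 6 + 3 = 21.

21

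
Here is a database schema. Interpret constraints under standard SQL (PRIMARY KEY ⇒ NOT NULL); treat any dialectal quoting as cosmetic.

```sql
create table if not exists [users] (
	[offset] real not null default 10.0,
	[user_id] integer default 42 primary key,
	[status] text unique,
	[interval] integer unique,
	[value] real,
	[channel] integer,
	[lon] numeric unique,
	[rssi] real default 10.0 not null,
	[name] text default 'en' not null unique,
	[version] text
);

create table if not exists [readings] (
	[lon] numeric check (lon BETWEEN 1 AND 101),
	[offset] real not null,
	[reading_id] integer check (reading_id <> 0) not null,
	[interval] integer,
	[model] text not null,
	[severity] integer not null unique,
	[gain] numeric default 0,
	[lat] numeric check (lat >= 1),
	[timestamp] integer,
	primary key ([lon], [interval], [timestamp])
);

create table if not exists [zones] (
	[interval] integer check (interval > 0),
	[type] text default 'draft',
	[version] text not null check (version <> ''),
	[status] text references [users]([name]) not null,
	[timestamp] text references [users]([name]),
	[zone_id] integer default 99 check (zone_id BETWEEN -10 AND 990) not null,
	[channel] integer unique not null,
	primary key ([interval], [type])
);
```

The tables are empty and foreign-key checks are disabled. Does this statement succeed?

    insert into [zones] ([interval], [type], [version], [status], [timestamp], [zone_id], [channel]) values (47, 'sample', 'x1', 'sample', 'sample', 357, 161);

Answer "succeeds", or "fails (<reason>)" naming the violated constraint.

NOT NULL columns: channel is supplied; interval is supplied; status is supplied; type is supplied; version is supplied; zone_id is supplied.
CHECK constraints: 47 satisfies (interval > 0); 'x1' satisfies (version <> ''); 357 satisfies (zone_id BETWEEN -10 AND 990).
No constraint is violated.

succeeds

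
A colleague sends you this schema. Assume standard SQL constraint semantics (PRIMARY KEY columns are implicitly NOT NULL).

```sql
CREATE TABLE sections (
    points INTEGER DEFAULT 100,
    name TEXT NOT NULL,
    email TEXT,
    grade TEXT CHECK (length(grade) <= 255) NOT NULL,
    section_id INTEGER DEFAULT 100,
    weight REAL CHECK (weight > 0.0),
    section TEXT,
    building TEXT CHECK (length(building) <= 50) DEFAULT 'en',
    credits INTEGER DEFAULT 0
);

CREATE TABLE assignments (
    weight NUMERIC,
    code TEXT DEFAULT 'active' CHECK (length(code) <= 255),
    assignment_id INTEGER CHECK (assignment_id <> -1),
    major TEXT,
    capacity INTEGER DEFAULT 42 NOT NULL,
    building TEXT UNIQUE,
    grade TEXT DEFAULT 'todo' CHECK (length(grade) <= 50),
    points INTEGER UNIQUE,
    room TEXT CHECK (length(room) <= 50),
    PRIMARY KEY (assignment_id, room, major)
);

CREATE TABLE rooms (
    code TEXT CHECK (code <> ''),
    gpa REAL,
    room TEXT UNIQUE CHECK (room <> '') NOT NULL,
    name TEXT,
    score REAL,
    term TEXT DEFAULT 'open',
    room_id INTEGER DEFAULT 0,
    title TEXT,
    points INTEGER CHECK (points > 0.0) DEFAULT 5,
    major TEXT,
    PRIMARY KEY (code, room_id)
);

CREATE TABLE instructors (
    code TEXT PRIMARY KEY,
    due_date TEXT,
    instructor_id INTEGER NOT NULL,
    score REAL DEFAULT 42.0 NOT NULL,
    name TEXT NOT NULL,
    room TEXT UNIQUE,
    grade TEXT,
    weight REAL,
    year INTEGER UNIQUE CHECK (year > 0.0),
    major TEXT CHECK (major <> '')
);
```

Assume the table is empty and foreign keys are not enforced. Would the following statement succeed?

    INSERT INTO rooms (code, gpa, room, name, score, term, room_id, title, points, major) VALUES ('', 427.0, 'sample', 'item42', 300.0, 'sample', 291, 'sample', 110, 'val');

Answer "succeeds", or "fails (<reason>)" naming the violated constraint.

The value '' for code violates CHECK (code <> '').

fails (CHECK on code)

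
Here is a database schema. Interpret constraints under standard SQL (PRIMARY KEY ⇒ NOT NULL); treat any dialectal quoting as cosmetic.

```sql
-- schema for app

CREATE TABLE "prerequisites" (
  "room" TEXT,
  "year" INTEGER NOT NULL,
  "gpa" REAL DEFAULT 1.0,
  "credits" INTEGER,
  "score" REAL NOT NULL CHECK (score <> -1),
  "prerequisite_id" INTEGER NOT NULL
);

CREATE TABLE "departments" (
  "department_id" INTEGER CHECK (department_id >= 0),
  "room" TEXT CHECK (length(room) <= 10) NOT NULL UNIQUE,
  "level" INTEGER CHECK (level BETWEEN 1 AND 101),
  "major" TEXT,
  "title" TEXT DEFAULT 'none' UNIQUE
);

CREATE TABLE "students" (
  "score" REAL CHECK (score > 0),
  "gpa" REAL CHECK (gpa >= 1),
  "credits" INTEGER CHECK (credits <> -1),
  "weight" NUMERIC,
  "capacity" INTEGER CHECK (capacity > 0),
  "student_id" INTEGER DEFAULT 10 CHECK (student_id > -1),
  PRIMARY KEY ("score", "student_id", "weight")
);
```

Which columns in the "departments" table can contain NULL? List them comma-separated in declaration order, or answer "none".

department_id, level, major, title

- department_id: CHECK does not forbid NULL (a CHECK constraint passes when its expression is NULL) → nullable.
- room: declared NOT NULL → not nullable.
- level: CHECK does not forbid NULL (a CHECK constraint passes when its expression is NULL) → nullable.
- major: no NOT NULL constraint applies → nullable.
- title: UNIQUE does not imply NOT NULL → nullable.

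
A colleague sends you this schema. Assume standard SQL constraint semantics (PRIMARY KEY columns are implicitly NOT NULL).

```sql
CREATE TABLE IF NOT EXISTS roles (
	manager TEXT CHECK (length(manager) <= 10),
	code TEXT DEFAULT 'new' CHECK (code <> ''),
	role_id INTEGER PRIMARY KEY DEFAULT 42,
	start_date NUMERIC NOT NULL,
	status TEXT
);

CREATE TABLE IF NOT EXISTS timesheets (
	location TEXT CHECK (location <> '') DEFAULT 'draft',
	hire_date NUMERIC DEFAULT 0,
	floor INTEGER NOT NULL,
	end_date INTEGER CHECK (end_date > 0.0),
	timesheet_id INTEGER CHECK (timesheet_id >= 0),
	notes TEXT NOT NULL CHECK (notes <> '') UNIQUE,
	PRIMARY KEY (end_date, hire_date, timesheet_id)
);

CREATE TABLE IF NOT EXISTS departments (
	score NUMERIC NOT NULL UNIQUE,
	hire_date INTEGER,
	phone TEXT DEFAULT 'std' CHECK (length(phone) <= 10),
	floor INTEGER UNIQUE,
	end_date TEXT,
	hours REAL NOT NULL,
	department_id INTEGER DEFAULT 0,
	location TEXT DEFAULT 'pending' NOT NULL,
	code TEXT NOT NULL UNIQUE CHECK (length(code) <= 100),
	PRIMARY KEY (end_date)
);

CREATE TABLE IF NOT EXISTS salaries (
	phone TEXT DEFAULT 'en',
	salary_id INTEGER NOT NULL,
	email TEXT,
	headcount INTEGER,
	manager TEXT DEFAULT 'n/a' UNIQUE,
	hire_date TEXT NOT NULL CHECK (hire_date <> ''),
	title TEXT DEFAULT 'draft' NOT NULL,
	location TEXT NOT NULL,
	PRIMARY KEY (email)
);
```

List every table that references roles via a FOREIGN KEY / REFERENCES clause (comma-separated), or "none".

No REFERENCES clause anywhere in the schema names roles.

none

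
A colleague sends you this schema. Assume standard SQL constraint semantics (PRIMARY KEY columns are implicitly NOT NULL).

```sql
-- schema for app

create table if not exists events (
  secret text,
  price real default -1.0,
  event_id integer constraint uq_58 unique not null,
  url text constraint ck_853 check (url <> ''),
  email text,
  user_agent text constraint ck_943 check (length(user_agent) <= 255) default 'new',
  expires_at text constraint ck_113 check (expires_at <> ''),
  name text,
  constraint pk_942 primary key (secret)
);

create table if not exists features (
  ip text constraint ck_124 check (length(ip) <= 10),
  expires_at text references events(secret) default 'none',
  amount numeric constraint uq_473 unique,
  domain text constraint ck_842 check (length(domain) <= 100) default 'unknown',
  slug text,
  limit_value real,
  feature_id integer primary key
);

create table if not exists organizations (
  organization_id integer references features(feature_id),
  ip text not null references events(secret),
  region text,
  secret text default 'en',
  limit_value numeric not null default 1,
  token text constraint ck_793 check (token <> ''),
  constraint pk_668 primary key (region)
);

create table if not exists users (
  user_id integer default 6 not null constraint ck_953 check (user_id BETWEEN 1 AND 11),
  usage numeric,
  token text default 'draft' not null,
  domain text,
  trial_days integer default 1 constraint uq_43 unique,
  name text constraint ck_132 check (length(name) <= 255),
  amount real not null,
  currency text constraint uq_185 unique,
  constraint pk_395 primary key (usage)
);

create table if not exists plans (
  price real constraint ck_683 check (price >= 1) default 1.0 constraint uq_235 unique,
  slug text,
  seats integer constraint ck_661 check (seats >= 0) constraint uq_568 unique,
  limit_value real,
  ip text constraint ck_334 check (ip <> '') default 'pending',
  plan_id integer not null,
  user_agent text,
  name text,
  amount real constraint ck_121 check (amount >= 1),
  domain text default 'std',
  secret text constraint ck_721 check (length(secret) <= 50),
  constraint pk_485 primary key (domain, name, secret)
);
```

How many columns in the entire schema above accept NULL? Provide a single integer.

events: 6 nullable (price, url, email, user_agent, expires_at, name — PK (secret) and explicit NOT NULL columns excluded).
features: 6 nullable (ip, expires_at, amount, domain, slug, limit_value — PK (feature_id) and explicit NOT NULL columns excluded).
organizations: 3 nullable (organization_id, secret, token — PK (region) and explicit NOT NULL columns excluded).
users: 4 nullable (domain, trial_days, name, currency — PK (usage) and explicit NOT NULL columns excluded).
plans: 7 nullable (price, slug, seats, limit_value, ip, user_agent, amount — PK (domain, name, secret) and explicit NOT NULL columns excluded).
Total: 6 + 6 + 3 + 4 + 7 = 26.

26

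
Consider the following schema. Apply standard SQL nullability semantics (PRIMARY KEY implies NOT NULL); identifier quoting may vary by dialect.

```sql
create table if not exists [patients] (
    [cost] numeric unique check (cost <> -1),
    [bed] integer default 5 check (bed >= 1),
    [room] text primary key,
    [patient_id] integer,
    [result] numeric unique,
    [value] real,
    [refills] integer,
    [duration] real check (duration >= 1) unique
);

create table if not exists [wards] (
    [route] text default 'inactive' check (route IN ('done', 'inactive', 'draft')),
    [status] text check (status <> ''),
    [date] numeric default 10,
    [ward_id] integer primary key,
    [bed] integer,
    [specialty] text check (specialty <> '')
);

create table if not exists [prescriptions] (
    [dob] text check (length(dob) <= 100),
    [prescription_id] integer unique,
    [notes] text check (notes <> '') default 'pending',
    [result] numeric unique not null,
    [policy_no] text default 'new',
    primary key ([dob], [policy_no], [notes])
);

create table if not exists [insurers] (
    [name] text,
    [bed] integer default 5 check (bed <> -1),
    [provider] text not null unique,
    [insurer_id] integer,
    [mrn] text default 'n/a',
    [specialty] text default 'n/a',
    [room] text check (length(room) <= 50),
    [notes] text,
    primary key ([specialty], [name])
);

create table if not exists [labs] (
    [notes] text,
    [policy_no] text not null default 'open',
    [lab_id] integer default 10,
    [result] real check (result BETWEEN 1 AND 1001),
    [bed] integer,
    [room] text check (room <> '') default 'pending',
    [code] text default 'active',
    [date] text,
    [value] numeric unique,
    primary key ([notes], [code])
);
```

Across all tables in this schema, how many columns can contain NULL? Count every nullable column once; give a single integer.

24

patients: 7 nullable (cost, bed, patient_id, result, value, refills, duration — PK (room) and explicit NOT NULL columns excluded).
wards: 5 nullable (route, status, date, bed, specialty — PK (ward_id) and explicit NOT NULL columns excluded).
prescriptions: 1 nullable (prescription_id — PK (dob, policy_no, notes) and explicit NOT NULL columns excluded).
insurers: 5 nullable (bed, insurer_id, mrn, room, notes — PK (specialty, name) and explicit NOT NULL columns excluded).
labs: 6 nullable (lab_id, result, bed, room, date, value — PK (notes, code) and explicit NOT NULL columns excluded).
Total: 7 + 5 + 1 + 5 + 6 = 24.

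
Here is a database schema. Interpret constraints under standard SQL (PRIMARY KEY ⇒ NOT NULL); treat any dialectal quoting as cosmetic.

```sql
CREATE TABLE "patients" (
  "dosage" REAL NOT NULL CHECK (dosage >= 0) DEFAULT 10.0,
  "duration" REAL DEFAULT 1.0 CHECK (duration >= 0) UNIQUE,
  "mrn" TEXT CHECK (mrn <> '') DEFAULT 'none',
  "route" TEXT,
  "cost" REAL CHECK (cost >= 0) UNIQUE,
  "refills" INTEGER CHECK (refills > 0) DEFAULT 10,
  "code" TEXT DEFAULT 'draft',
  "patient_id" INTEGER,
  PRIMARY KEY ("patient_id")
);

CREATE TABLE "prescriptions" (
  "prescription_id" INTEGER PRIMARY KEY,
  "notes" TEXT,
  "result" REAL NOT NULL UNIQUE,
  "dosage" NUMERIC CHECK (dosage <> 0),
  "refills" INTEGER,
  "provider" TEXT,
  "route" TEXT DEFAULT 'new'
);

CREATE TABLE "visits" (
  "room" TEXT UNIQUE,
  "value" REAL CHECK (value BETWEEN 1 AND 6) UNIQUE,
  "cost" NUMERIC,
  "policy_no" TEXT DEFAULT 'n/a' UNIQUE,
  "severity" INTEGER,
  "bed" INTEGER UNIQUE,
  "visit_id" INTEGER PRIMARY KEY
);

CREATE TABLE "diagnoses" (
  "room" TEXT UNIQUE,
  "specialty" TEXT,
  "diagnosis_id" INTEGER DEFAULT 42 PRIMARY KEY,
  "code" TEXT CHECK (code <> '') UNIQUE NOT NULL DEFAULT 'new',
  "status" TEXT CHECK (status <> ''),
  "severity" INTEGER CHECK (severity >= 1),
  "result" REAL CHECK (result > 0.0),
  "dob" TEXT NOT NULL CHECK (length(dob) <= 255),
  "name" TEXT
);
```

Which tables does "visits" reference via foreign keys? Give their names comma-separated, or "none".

No column in visits has a REFERENCES clause.

none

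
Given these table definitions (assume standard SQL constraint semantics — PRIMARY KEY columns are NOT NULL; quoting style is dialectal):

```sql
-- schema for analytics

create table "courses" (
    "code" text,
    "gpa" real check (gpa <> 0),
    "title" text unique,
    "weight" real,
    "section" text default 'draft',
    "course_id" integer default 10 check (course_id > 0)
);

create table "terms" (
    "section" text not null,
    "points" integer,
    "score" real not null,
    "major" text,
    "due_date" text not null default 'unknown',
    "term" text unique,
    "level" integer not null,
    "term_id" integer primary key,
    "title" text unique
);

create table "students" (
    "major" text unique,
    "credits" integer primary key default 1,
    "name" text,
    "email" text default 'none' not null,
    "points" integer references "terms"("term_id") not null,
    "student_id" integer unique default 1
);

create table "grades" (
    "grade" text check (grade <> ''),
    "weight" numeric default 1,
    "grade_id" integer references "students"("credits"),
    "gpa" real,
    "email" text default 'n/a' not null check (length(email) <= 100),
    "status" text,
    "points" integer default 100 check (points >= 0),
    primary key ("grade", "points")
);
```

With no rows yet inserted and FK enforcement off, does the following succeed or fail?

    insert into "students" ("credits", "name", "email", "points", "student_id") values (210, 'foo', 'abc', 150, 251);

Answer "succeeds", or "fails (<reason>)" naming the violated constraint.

NOT NULL columns: credits is supplied; email is supplied; points is supplied.
No constraint is violated.

succeeds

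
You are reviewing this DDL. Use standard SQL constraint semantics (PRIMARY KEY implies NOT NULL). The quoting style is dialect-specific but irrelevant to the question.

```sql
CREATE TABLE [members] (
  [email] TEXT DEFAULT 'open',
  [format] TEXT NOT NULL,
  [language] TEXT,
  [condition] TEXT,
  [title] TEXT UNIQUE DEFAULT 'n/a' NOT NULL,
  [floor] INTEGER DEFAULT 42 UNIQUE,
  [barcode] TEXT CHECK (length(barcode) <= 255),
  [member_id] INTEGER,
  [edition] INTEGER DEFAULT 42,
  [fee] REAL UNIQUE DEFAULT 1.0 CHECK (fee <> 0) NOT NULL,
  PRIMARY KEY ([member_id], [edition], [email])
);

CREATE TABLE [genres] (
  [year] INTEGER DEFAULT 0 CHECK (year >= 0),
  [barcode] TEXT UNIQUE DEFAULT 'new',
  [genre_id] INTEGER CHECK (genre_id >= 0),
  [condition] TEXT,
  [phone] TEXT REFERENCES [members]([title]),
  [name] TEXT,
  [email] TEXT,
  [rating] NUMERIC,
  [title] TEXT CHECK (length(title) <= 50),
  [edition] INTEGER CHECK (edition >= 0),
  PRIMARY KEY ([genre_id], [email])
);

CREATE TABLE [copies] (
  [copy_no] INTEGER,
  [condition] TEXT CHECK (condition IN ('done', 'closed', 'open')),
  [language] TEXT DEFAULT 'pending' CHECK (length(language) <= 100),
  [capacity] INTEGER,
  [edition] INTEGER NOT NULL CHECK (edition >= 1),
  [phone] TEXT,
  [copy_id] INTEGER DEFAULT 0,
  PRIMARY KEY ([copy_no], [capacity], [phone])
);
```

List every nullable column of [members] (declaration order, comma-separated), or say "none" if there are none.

- email: part of the PRIMARY KEY, which implies NOT NULL → not nullable.
- format: declared NOT NULL → not nullable.
- language: no NOT NULL constraint applies → nullable.
- condition: no NOT NULL constraint applies → nullable.
- title: declared NOT NULL → not nullable.
- floor: UNIQUE does not imply NOT NULL → nullable.
- barcode: CHECK does not forbid NULL (a CHECK constraint passes when its expression is NULL) → nullable.
- member_id: part of the PRIMARY KEY, which implies NOT NULL → not nullable.
- edition: part of the PRIMARY KEY, which implies NOT NULL → not nullable.
- fee: declared NOT NULL → not nullable.

language, condition, floor, barcode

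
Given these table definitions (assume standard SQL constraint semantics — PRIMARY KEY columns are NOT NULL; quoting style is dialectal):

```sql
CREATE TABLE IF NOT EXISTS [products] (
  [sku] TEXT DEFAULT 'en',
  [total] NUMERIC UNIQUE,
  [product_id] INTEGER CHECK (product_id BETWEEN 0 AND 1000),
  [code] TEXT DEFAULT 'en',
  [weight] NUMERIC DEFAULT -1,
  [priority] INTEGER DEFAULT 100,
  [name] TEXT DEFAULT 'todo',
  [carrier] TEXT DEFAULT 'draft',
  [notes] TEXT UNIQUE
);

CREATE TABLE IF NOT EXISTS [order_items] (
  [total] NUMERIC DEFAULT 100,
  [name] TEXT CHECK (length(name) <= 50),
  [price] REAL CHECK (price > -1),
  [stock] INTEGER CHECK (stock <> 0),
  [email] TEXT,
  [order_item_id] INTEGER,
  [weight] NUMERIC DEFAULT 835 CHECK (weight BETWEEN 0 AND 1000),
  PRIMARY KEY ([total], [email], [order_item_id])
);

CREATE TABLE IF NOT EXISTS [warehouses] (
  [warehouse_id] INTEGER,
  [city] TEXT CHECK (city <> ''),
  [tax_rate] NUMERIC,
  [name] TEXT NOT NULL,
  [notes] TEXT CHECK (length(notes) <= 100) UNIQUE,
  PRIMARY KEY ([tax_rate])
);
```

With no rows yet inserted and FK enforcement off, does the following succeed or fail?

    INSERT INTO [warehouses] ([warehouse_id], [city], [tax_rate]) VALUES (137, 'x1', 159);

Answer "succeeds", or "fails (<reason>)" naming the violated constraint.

fails (NOT NULL on name)

name is omitted from the column list and has no DEFAULT, so it would receive NULL.
But name is declared NOT NULL.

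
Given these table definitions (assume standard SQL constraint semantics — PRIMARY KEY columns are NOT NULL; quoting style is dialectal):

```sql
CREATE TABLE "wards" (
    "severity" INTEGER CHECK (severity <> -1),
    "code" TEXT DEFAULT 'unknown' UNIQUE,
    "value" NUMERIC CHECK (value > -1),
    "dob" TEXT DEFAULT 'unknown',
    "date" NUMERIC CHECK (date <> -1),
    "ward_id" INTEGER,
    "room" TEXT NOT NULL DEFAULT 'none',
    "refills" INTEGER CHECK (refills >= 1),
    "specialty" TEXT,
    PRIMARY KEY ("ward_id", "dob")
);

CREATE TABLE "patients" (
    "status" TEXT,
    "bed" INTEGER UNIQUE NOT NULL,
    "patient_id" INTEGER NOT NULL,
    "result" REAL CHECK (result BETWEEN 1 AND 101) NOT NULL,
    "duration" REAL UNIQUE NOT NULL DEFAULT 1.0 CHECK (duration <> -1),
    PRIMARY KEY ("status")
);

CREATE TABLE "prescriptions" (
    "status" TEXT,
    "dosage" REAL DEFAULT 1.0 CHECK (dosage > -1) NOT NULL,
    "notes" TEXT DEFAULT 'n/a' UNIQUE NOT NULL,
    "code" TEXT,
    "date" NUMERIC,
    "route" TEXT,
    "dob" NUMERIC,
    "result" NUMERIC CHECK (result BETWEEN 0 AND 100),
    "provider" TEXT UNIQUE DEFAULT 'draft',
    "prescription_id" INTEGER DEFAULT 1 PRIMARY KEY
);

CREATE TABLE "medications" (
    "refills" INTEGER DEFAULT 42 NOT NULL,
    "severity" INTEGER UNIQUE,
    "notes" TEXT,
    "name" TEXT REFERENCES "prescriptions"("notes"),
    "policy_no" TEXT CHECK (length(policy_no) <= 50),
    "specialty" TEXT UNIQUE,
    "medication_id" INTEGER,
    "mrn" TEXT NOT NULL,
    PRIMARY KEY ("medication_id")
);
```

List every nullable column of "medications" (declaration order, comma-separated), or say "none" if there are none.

severity, notes, name, policy_no, specialty

- refills: declared NOT NULL → not nullable.
- severity: UNIQUE does not imply NOT NULL → nullable.
- notes: no NOT NULL constraint applies → nullable.
- name: a foreign key column may be NULL unless separately constrained → nullable.
- policy_no: CHECK does not forbid NULL (a CHECK constraint passes when its expression is NULL) → nullable.
- specialty: UNIQUE does not imply NOT NULL → nullable.
- medication_id: part of the PRIMARY KEY, which implies NOT NULL → not nullable.
- mrn: declared NOT NULL → not nullable.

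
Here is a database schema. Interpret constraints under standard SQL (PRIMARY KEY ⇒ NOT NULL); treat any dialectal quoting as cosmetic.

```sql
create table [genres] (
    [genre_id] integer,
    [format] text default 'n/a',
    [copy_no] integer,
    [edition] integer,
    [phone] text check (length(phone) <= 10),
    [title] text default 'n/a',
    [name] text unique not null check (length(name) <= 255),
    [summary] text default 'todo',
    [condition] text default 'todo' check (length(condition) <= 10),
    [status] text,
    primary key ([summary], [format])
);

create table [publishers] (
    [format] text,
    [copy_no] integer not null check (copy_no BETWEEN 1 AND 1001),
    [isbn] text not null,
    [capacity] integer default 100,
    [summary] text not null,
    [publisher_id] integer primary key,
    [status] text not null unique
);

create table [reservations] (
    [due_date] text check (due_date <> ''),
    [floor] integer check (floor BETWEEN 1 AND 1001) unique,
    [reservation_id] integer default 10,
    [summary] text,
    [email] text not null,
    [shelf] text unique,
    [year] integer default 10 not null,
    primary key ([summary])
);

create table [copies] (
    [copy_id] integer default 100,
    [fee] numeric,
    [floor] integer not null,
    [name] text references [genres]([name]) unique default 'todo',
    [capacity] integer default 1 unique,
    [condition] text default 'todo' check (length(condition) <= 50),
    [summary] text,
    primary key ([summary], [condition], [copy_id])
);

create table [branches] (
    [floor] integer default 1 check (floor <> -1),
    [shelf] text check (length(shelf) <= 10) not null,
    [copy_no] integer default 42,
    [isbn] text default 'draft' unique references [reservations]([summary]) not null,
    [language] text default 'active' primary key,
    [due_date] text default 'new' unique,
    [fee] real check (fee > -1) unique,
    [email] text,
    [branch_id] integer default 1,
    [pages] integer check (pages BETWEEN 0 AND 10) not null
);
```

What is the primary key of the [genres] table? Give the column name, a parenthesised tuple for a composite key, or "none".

A table-level PRIMARY KEY clause names 2 columns: summary, format.
This is a composite key — the combination is unique, not each column individually.

(summary, format)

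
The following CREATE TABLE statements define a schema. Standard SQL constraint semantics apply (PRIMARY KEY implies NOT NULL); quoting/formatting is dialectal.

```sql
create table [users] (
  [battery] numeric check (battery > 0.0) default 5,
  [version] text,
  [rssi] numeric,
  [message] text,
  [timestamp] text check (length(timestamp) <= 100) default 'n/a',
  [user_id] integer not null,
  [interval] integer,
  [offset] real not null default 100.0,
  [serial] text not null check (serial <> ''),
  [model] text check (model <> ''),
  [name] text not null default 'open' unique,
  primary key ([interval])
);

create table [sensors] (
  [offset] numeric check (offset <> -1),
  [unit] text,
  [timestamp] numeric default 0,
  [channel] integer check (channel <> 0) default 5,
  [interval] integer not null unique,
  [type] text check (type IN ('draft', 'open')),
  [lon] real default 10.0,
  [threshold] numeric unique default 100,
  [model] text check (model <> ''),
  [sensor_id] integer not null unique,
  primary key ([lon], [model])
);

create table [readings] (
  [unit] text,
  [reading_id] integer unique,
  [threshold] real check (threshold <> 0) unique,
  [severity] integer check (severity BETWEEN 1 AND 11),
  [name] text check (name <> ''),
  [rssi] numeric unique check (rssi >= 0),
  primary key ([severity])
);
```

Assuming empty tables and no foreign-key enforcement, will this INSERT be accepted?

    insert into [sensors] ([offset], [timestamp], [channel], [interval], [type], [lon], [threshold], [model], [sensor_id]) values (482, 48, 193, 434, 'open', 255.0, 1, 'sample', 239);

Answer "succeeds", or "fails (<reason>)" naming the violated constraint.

NOT NULL columns: interval is supplied; lon is supplied; model is supplied; sensor_id is supplied.
CHECK constraints: 482 satisfies (offset <> -1); 193 satisfies (channel <> 0); 'open' satisfies (type IN ('draft', 'open')); 'sample' satisfies (model <> '').
No constraint is violated.

succeeds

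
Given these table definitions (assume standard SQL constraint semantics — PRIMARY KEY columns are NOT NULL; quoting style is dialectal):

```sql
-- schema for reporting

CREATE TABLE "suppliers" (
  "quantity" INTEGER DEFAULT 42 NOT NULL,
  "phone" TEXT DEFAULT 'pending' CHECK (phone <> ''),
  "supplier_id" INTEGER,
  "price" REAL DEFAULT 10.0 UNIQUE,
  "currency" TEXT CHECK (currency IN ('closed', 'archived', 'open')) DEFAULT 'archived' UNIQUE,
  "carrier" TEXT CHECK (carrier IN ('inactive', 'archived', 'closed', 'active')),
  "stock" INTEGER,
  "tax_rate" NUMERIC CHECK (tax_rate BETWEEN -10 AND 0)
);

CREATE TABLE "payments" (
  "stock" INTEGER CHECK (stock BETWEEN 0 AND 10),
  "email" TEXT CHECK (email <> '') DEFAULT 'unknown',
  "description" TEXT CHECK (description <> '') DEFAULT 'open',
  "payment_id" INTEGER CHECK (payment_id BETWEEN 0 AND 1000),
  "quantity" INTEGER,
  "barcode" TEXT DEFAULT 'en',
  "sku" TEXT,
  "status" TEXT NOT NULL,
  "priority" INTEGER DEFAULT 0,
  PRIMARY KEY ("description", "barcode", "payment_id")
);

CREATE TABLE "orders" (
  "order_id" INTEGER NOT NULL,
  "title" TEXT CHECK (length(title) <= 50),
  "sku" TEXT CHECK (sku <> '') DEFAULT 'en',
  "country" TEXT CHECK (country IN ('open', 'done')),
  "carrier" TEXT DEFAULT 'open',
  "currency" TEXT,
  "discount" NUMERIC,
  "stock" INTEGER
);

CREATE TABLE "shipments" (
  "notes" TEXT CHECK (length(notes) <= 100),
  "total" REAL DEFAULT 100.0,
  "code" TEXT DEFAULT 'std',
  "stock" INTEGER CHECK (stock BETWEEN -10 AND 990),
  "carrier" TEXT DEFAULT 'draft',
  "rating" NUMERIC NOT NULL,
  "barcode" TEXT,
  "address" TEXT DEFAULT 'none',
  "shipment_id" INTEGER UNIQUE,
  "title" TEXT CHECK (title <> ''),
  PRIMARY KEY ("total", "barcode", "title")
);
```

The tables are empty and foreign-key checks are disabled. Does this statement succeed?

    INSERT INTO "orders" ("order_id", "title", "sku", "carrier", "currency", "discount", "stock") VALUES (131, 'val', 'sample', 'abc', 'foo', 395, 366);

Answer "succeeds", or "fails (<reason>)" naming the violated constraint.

succeeds

NOT NULL columns: order_id is supplied.
CHECK constraints: 'val' satisfies (length(title) <= 50); 'sample' satisfies (sku <> '').
No constraint is violated.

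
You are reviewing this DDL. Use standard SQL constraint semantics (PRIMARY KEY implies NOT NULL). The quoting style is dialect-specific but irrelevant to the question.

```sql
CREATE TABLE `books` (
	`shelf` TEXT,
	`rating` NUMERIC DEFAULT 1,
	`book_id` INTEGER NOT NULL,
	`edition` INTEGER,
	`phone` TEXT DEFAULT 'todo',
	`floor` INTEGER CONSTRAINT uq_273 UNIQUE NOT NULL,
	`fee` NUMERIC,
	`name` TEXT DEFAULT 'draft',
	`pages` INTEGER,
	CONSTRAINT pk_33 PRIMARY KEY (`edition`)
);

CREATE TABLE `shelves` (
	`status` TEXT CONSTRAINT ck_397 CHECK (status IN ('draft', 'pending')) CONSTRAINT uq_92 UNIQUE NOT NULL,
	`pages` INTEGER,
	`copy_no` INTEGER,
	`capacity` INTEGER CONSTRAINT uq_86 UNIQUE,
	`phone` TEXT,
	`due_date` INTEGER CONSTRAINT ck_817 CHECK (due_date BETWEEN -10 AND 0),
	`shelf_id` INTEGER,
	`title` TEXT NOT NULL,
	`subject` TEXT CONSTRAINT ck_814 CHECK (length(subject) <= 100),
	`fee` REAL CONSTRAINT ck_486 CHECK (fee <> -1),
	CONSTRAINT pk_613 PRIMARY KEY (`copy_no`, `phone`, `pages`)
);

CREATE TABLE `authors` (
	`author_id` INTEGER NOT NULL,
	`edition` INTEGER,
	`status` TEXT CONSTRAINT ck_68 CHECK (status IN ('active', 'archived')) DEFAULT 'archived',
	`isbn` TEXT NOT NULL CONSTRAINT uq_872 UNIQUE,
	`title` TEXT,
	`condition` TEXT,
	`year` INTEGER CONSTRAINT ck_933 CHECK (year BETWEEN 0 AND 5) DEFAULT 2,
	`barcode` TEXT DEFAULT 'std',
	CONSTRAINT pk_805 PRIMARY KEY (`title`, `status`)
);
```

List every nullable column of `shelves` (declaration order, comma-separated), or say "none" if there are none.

capacity, due_date, shelf_id, subject, fee

- status: declared NOT NULL → not nullable.
- pages: part of the PRIMARY KEY, which implies NOT NULL → not nullable.
- copy_no: part of the PRIMARY KEY, which implies NOT NULL → not nullable.
- capacity: UNIQUE does not imply NOT NULL → nullable.
- phone: part of the PRIMARY KEY, which implies NOT NULL → not nullable.
- due_date: CHECK does not forbid NULL (a CHECK constraint passes when its expression is NULL) → nullable.
- shelf_id: no NOT NULL constraint applies → nullable.
- title: declared NOT NULL → not nullable.
- subject: CHECK does not forbid NULL (a CHECK constraint passes when its expression is NULL) → nullable.
- fee: CHECK does not forbid NULL (a CHECK constraint passes when its expression is NULL) → nullable.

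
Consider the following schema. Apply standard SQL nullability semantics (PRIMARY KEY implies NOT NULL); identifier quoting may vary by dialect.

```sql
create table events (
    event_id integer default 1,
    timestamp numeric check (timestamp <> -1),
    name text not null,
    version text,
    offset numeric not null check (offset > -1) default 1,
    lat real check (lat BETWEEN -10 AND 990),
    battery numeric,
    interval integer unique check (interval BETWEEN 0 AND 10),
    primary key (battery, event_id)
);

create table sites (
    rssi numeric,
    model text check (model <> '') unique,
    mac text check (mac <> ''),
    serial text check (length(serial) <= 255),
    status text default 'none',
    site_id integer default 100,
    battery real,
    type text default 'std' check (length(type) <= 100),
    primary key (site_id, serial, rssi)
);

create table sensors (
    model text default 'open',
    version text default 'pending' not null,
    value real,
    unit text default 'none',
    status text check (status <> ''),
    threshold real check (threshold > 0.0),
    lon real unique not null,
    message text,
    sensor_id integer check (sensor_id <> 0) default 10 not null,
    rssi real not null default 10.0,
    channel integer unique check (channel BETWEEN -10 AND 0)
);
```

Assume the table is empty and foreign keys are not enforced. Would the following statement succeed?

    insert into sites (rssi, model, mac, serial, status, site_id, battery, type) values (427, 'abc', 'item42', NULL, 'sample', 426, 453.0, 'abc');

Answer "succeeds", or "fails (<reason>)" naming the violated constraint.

serial is explicitly set to NULL, but serial is part of the PRIMARY KEY (implied NOT NULL).

fails (NOT NULL on serial)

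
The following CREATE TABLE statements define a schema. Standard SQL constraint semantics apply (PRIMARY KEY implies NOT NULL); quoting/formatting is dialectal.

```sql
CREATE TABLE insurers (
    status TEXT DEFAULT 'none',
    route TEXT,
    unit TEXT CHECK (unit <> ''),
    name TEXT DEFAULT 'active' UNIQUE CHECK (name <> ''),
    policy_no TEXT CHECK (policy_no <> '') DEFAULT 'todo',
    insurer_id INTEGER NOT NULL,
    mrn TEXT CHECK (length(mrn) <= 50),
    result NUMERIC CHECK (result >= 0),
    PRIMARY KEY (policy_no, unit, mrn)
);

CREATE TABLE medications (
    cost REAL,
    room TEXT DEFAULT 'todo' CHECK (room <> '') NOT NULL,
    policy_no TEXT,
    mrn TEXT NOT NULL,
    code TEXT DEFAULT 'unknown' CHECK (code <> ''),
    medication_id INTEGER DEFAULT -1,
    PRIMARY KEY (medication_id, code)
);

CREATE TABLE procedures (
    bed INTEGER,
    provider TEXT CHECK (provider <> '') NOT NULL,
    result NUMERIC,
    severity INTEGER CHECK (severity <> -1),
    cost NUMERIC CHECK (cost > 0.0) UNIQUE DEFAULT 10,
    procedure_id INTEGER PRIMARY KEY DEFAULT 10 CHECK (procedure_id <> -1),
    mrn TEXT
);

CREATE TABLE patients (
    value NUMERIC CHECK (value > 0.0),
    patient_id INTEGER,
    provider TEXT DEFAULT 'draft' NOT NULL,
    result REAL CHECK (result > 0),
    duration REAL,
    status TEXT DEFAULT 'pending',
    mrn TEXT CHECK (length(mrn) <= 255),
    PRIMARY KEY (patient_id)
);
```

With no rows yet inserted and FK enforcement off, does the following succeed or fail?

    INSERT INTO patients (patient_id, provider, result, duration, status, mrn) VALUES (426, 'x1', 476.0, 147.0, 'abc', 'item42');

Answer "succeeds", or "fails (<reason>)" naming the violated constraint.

NOT NULL columns: patient_id is supplied; provider is supplied.
CHECK constraints: 476.0 satisfies (result > 0); 'item42' satisfies (length(mrn) <= 255).
No constraint is violated.

succeeds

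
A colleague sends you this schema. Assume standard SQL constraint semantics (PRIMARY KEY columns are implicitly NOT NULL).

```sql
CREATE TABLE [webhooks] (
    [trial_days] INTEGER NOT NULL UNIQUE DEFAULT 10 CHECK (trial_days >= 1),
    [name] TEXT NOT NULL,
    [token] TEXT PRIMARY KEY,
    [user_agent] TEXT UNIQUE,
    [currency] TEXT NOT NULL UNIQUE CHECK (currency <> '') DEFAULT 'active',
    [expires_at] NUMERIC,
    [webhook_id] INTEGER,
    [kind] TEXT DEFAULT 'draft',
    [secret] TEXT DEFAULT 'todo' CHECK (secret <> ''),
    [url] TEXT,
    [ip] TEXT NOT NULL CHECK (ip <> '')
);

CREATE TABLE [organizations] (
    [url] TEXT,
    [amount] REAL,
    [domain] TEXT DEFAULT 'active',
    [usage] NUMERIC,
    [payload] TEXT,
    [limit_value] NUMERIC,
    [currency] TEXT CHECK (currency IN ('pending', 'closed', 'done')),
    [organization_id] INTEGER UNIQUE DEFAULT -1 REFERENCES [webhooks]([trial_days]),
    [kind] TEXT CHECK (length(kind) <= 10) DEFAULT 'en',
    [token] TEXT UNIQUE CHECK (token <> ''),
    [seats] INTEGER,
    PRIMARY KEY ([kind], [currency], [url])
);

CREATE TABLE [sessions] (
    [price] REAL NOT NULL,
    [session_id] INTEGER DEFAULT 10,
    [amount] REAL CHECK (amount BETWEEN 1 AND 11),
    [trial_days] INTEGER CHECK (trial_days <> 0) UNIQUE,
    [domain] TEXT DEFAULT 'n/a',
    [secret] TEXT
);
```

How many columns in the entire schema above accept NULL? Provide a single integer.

19

webhooks: 6 nullable (user_agent, expires_at, webhook_id, kind, secret, url — PK (token) and explicit NOT NULL columns excluded).
organizations: 8 nullable (amount, domain, usage, payload, limit_value, organization_id, token, seats — PK (kind, currency, url) and explicit NOT NULL columns excluded).
sessions: 5 nullable (session_id, amount, trial_days, domain, secret — PK none and explicit NOT NULL columns excluded).
Total: 6 + 8 + 5 = 19.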